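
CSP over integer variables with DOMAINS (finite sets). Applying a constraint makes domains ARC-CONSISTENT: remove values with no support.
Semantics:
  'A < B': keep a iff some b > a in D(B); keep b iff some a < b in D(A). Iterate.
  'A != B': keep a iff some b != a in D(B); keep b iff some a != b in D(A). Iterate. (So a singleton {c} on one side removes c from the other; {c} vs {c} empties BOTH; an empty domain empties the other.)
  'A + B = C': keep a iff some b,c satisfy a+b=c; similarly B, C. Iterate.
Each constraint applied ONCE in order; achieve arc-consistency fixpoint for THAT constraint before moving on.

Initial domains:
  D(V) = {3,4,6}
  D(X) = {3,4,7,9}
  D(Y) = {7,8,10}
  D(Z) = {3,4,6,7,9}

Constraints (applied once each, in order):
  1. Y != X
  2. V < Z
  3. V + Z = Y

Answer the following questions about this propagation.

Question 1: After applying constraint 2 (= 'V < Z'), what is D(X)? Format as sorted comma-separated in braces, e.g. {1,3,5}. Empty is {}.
Constraint 1 (Y != X) on D(Y)={7,8,10} D(X)={3,4,7,9}: no change
Constraint 2 (V < Z) on D(V)={3,4,6} D(Z)={3,4,6,7,9}: Z {3,4,6,7,9}->{4,6,7,9}
So after constraint 2: D(X) = {3,4,7,9}

Answer: {3,4,7,9}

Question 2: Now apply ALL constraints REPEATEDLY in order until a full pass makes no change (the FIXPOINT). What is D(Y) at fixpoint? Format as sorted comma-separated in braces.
pass 0 (initial): D(Y)={7,8,10}
pass 1: Z {3,4,6,7,9}->{4,6,7}
pass 2: no change
Fixpoint after 2 passes: D(Y) = {7,8,10}

Answer: {7,8,10}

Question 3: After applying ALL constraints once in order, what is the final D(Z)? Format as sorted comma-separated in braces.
Answer: {4,6,7}

Derivation:
Constraint 1 (Y != X) on D(Y)={7,8,10} D(X)={3,4,7,9}: no change
Constraint 2 (V < Z) on D(V)={3,4,6} D(Z)={3,4,6,7,9}: Z {3,4,6,7,9}->{4,6,7,9}
Constraint 3 (V + Z = Y) on D(V)={3,4,6} D(Z)={4,6,7,9} D(Y)={7,8,10}: Z {4,6,7,9}->{4,6,7}
So after all 3 constraints: D(Z) = {4,6,7}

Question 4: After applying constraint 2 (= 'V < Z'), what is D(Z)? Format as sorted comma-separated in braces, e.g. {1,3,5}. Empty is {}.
Answer: {4,6,7,9}

Derivation:
Constraint 1 (Y != X) on D(Y)={7,8,10} D(X)={3,4,7,9}: no change
Constraint 2 (V < Z) on D(V)={3,4,6} D(Z)={3,4,6,7,9}: Z {3,4,6,7,9}->{4,6,7,9}
So after constraint 2: D(Z) = {4,6,7,9}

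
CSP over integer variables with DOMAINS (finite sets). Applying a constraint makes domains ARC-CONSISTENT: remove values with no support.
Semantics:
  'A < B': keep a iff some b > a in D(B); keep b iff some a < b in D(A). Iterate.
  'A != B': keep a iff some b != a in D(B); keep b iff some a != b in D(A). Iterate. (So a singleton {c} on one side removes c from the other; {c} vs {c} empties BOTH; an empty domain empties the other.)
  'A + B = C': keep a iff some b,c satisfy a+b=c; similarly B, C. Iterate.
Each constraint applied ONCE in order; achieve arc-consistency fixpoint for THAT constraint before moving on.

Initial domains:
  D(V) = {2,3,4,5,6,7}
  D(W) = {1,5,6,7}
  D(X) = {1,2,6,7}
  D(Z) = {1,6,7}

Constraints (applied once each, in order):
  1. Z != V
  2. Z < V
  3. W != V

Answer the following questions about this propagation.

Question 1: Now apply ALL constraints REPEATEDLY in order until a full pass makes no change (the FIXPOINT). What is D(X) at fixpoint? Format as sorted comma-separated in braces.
pass 0 (initial): D(X)={1,2,6,7}
pass 1: Z {1,6,7}->{1,6}
pass 2: no change
Fixpoint after 2 passes: D(X) = {1,2,6,7}

Answer: {1,2,6,7}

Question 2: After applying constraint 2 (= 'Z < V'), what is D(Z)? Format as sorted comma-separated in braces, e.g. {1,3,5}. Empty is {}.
Answer: {1,6}

Derivation:
Constraint 1 (Z != V) on D(Z)={1,6,7} D(V)={2,3,4,5,6,7}: no change
Constraint 2 (Z < V) on D(Z)={1,6,7} D(V)={2,3,4,5,6,7}: Z {1,6,7}->{1,6}
So after constraint 2: D(Z) = {1,6}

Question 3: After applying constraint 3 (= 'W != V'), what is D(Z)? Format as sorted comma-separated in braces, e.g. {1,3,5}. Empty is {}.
Constraint 1 (Z != V) on D(Z)={1,6,7} D(V)={2,3,4,5,6,7}: no change
Constraint 2 (Z < V) on D(Z)={1,6,7} D(V)={2,3,4,5,6,7}: Z {1,6,7}->{1,6}
Constraint 3 (W != V) on D(W)={1,5,6,7} D(V)={2,3,4,5,6,7}: no change
So after constraint 3: D(Z) = {1,6}

Answer: {1,6}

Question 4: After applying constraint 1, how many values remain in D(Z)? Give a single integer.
Answer: 3

Derivation:
Constraint 1 (Z != V) on D(Z)={1,6,7} D(V)={2,3,4,5,6,7}: no change
So after constraint 1: D(Z)={1,6,7}, size = 3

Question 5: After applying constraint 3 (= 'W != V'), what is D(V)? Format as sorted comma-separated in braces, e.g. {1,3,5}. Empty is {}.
Answer: {2,3,4,5,6,7}

Derivation:
Constraint 1 (Z != V) on D(Z)={1,6,7} D(V)={2,3,4,5,6,7}: no change
Constraint 2 (Z < V) on D(Z)={1,6,7} D(V)={2,3,4,5,6,7}: Z {1,6,7}->{1,6}
Constraint 3 (W != V) on D(W)={1,5,6,7} D(V)={2,3,4,5,6,7}: no change
So after constraint 3: D(V) = {2,3,4,5,6,7}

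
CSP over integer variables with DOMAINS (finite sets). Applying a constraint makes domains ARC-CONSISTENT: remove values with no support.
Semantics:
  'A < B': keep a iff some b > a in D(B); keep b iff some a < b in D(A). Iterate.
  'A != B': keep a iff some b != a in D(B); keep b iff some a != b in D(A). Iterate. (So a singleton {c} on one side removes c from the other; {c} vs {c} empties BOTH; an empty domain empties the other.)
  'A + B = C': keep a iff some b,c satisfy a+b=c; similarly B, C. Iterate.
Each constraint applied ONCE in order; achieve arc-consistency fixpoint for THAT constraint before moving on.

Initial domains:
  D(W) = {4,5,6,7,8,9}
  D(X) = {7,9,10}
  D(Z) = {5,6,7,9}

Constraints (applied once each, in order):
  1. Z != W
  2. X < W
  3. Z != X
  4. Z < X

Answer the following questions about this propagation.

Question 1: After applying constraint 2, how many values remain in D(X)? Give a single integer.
Answer: 1

Derivation:
Constraint 1 (Z != W) on D(Z)={5,6,7,9} D(W)={4,5,6,7,8,9}: no change
Constraint 2 (X < W) on D(X)={7,9,10} D(W)={4,5,6,7,8,9}: X {7,9,10}->{7}; W {4,5,6,7,8,9}->{8,9}
So after constraint 2: D(X)={7}, size = 1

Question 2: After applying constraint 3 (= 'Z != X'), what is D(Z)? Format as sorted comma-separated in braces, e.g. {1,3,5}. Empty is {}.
Answer: {5,6,9}

Derivation:
Constraint 1 (Z != W) on D(Z)={5,6,7,9} D(W)={4,5,6,7,8,9}: no change
Constraint 2 (X < W) on D(X)={7,9,10} D(W)={4,5,6,7,8,9}: X {7,9,10}->{7}; W {4,5,6,7,8,9}->{8,9}
Constraint 3 (Z != X) on D(Z)={5,6,7,9} D(X)={7}: Z {5,6,7,9}->{5,6,9}
So after constraint 3: D(Z) = {5,6,9}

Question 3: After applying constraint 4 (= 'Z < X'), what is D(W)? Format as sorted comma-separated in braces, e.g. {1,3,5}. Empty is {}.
Constraint 1 (Z != W) on D(Z)={5,6,7,9} D(W)={4,5,6,7,8,9}: no change
Constraint 2 (X < W) on D(X)={7,9,10} D(W)={4,5,6,7,8,9}: X {7,9,10}->{7}; W {4,5,6,7,8,9}->{8,9}
Constraint 3 (Z != X) on D(Z)={5,6,7,9} D(X)={7}: Z {5,6,7,9}->{5,6,9}
Constraint 4 (Z < X) on D(Z)={5,6,9} D(X)={7}: Z {5,6,9}->{5,6}
So after constraint 4: D(W) = {8,9}

Answer: {8,9}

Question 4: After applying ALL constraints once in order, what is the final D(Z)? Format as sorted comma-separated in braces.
Constraint 1 (Z != W) on D(Z)={5,6,7,9} D(W)={4,5,6,7,8,9}: no change
Constraint 2 (X < W) on D(X)={7,9,10} D(W)={4,5,6,7,8,9}: X {7,9,10}->{7}; W {4,5,6,7,8,9}->{8,9}
Constraint 3 (Z != X) on D(Z)={5,6,7,9} D(X)={7}: Z {5,6,7,9}->{5,6,9}
Constraint 4 (Z < X) on D(Z)={5,6,9} D(X)={7}: Z {5,6,9}->{5,6}
So after all 4 constraints: D(Z) = {5,6}

Answer: {5,6}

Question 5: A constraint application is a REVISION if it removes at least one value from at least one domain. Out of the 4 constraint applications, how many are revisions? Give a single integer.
Answer: 3

Derivation:
Constraint 1 (Z != W) on D(Z)={5,6,7,9} D(W)={4,5,6,7,8,9}: no change => not a revision
Constraint 2 (X < W) on D(X)={7,9,10} D(W)={4,5,6,7,8,9}: X {7,9,10}->{7}; W {4,5,6,7,8,9}->{8,9} => REVISION
Constraint 3 (Z != X) on D(Z)={5,6,7,9} D(X)={7}: Z {5,6,7,9}->{5,6,9} => REVISION
Constraint 4 (Z < X) on D(Z)={5,6,9} D(X)={7}: Z {5,6,9}->{5,6} => REVISION
Total revisions = 3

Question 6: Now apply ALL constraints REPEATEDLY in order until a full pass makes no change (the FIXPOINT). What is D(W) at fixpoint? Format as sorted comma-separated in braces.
Answer: {8,9}

Derivation:
pass 0 (initial): D(W)={4,5,6,7,8,9}
pass 1: W {4,5,6,7,8,9}->{8,9}; X {7,9,10}->{7}; Z {5,6,7,9}->{5,6}
pass 2: no change
Fixpoint after 2 passes: D(W) = {8,9}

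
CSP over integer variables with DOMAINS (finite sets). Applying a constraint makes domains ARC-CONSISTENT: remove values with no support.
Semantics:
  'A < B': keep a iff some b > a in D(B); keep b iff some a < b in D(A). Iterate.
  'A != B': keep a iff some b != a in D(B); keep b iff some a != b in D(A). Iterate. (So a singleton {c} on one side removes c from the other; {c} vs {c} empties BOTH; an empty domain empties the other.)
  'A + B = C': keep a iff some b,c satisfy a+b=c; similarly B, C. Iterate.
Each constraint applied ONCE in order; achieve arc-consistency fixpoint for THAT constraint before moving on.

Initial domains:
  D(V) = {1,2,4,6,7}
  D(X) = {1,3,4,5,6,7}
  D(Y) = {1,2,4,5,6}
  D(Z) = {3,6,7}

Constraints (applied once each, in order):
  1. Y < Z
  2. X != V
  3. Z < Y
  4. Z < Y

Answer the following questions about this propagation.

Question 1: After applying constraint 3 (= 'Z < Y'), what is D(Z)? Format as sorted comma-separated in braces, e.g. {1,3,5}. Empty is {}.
Constraint 1 (Y < Z) on D(Y)={1,2,4,5,6} D(Z)={3,6,7}: no change
Constraint 2 (X != V) on D(X)={1,3,4,5,6,7} D(V)={1,2,4,6,7}: no change
Constraint 3 (Z < Y) on D(Z)={3,6,7} D(Y)={1,2,4,5,6}: Z {3,6,7}->{3}; Y {1,2,4,5,6}->{4,5,6}
So after constraint 3: D(Z) = {3}

Answer: {3}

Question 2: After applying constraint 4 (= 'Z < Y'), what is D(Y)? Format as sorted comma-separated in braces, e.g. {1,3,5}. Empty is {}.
Constraint 1 (Y < Z) on D(Y)={1,2,4,5,6} D(Z)={3,6,7}: no change
Constraint 2 (X != V) on D(X)={1,3,4,5,6,7} D(V)={1,2,4,6,7}: no change
Constraint 3 (Z < Y) on D(Z)={3,6,7} D(Y)={1,2,4,5,6}: Z {3,6,7}->{3}; Y {1,2,4,5,6}->{4,5,6}
Constraint 4 (Z < Y) on D(Z)={3} D(Y)={4,5,6}: no change
So after constraint 4: D(Y) = {4,5,6}

Answer: {4,5,6}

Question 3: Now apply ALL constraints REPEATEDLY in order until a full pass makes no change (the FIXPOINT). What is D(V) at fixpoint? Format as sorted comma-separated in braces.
pass 0 (initial): D(V)={1,2,4,6,7}
pass 1: Y {1,2,4,5,6}->{4,5,6}; Z {3,6,7}->{3}
pass 2: Y {4,5,6}->{}; Z {3}->{}
pass 3: no change
Fixpoint after 3 passes: D(V) = {1,2,4,6,7}

Answer: {1,2,4,6,7}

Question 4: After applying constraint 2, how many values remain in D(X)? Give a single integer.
Constraint 1 (Y < Z) on D(Y)={1,2,4,5,6} D(Z)={3,6,7}: no change
Constraint 2 (X != V) on D(X)={1,3,4,5,6,7} D(V)={1,2,4,6,7}: no change
So after constraint 2: D(X)={1,3,4,5,6,7}, size = 6

Answer: 6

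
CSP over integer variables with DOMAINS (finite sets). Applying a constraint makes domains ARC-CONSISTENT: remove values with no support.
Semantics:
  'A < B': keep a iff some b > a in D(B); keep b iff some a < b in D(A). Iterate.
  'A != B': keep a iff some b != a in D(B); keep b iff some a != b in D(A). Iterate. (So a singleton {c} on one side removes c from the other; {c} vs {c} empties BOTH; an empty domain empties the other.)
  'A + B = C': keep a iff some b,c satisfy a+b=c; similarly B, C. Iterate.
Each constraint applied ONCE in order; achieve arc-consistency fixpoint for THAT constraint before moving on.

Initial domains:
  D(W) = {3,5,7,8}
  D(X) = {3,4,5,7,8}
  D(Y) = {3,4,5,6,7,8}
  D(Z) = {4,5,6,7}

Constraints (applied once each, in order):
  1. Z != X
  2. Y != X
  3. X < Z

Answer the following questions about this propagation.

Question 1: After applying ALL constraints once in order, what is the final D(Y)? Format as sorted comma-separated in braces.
Constraint 1 (Z != X) on D(Z)={4,5,6,7} D(X)={3,4,5,7,8}: no change
Constraint 2 (Y != X) on D(Y)={3,4,5,6,7,8} D(X)={3,4,5,7,8}: no change
Constraint 3 (X < Z) on D(X)={3,4,5,7,8} D(Z)={4,5,6,7}: X {3,4,5,7,8}->{3,4,5}
So after all 3 constraints: D(Y) = {3,4,5,6,7,8}

Answer: {3,4,5,6,7,8}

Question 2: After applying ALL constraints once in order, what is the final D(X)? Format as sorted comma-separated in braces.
Answer: {3,4,5}

Derivation:
Constraint 1 (Z != X) on D(Z)={4,5,6,7} D(X)={3,4,5,7,8}: no change
Constraint 2 (Y != X) on D(Y)={3,4,5,6,7,8} D(X)={3,4,5,7,8}: no change
Constraint 3 (X < Z) on D(X)={3,4,5,7,8} D(Z)={4,5,6,7}: X {3,4,5,7,8}->{3,4,5}
So after all 3 constraints: D(X) = {3,4,5}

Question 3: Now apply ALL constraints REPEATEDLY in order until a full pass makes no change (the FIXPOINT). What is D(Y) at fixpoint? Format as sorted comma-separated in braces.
Answer: {3,4,5,6,7,8}

Derivation:
pass 0 (initial): D(Y)={3,4,5,6,7,8}
pass 1: X {3,4,5,7,8}->{3,4,5}
pass 2: no change
Fixpoint after 2 passes: D(Y) = {3,4,5,6,7,8}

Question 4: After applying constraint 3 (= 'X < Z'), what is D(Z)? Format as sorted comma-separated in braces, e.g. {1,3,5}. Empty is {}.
Answer: {4,5,6,7}

Derivation:
Constraint 1 (Z != X) on D(Z)={4,5,6,7} D(X)={3,4,5,7,8}: no change
Constraint 2 (Y != X) on D(Y)={3,4,5,6,7,8} D(X)={3,4,5,7,8}: no change
Constraint 3 (X < Z) on D(X)={3,4,5,7,8} D(Z)={4,5,6,7}: X {3,4,5,7,8}->{3,4,5}
So after constraint 3: D(Z) = {4,5,6,7}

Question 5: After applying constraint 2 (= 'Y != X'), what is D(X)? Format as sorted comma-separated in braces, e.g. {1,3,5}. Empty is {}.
Answer: {3,4,5,7,8}

Derivation:
Constraint 1 (Z != X) on D(Z)={4,5,6,7} D(X)={3,4,5,7,8}: no change
Constraint 2 (Y != X) on D(Y)={3,4,5,6,7,8} D(X)={3,4,5,7,8}: no change
So after constraint 2: D(X) = {3,4,5,7,8}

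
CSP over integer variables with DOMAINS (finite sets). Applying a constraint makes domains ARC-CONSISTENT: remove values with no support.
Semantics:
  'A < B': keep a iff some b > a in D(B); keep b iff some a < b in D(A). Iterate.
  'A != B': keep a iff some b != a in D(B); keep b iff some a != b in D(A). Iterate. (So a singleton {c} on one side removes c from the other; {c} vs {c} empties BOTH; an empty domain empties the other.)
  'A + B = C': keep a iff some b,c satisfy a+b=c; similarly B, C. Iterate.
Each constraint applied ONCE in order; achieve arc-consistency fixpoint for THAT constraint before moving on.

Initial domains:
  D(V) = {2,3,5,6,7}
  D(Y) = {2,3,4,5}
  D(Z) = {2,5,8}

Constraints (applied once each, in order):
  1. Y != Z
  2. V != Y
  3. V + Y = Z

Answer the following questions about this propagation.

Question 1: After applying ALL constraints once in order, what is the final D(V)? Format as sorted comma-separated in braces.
Answer: {2,3,5,6}

Derivation:
Constraint 1 (Y != Z) on D(Y)={2,3,4,5} D(Z)={2,5,8}: no change
Constraint 2 (V != Y) on D(V)={2,3,5,6,7} D(Y)={2,3,4,5}: no change
Constraint 3 (V + Y = Z) on D(V)={2,3,5,6,7} D(Y)={2,3,4,5} D(Z)={2,5,8}: V {2,3,5,6,7}->{2,3,5,6}; Y {2,3,4,5}->{2,3,5}; Z {2,5,8}->{5,8}
So after all 3 constraints: D(V) = {2,3,5,6}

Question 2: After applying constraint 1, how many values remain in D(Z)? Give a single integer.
Answer: 3

Derivation:
Constraint 1 (Y != Z) on D(Y)={2,3,4,5} D(Z)={2,5,8}: no change
So after constraint 1: D(Z)={2,5,8}, size = 3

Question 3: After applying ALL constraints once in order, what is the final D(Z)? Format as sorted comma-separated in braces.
Constraint 1 (Y != Z) on D(Y)={2,3,4,5} D(Z)={2,5,8}: no change
Constraint 2 (V != Y) on D(V)={2,3,5,6,7} D(Y)={2,3,4,5}: no change
Constraint 3 (V + Y = Z) on D(V)={2,3,5,6,7} D(Y)={2,3,4,5} D(Z)={2,5,8}: V {2,3,5,6,7}->{2,3,5,6}; Y {2,3,4,5}->{2,3,5}; Z {2,5,8}->{5,8}
So after all 3 constraints: D(Z) = {5,8}

Answer: {5,8}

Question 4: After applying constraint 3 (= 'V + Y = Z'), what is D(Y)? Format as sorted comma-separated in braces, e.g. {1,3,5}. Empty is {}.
Constraint 1 (Y != Z) on D(Y)={2,3,4,5} D(Z)={2,5,8}: no change
Constraint 2 (V != Y) on D(V)={2,3,5,6,7} D(Y)={2,3,4,5}: no change
Constraint 3 (V + Y = Z) on D(V)={2,3,5,6,7} D(Y)={2,3,4,5} D(Z)={2,5,8}: V {2,3,5,6,7}->{2,3,5,6}; Y {2,3,4,5}->{2,3,5}; Z {2,5,8}->{5,8}
So after constraint 3: D(Y) = {2,3,5}

Answer: {2,3,5}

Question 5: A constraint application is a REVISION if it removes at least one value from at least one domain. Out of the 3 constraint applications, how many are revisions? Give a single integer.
Constraint 1 (Y != Z) on D(Y)={2,3,4,5} D(Z)={2,5,8}: no change => not a revision
Constraint 2 (V != Y) on D(V)={2,3,5,6,7} D(Y)={2,3,4,5}: no change => not a revision
Constraint 3 (V + Y = Z) on D(V)={2,3,5,6,7} D(Y)={2,3,4,5} D(Z)={2,5,8}: V {2,3,5,6,7}->{2,3,5,6}; Y {2,3,4,5}->{2,3,5}; Z {2,5,8}->{5,8} => REVISION
Total revisions = 1

Answer: 1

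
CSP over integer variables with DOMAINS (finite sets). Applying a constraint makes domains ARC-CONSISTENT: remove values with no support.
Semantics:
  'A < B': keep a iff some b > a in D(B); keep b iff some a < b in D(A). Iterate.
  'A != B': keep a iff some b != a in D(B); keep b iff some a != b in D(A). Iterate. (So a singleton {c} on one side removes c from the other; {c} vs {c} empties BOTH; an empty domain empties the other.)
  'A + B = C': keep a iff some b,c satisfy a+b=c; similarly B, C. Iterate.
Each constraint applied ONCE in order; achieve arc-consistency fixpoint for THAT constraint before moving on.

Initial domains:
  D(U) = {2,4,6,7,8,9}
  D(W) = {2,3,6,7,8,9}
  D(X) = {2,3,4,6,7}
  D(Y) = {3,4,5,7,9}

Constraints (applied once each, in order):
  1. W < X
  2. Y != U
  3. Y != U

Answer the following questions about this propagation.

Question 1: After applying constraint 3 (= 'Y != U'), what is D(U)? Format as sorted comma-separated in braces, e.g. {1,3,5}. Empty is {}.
Answer: {2,4,6,7,8,9}

Derivation:
Constraint 1 (W < X) on D(W)={2,3,6,7,8,9} D(X)={2,3,4,6,7}: W {2,3,6,7,8,9}->{2,3,6}; X {2,3,4,6,7}->{3,4,6,7}
Constraint 2 (Y != U) on D(Y)={3,4,5,7,9} D(U)={2,4,6,7,8,9}: no change
Constraint 3 (Y != U) on D(Y)={3,4,5,7,9} D(U)={2,4,6,7,8,9}: no change
So after constraint 3: D(U) = {2,4,6,7,8,9}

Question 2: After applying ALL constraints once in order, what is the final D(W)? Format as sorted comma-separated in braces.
Answer: {2,3,6}

Derivation:
Constraint 1 (W < X) on D(W)={2,3,6,7,8,9} D(X)={2,3,4,6,7}: W {2,3,6,7,8,9}->{2,3,6}; X {2,3,4,6,7}->{3,4,6,7}
Constraint 2 (Y != U) on D(Y)={3,4,5,7,9} D(U)={2,4,6,7,8,9}: no change
Constraint 3 (Y != U) on D(Y)={3,4,5,7,9} D(U)={2,4,6,7,8,9}: no change
So after all 3 constraints: D(W) = {2,3,6}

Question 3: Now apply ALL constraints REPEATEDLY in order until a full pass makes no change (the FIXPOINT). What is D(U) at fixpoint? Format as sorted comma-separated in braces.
Answer: {2,4,6,7,8,9}

Derivation:
pass 0 (initial): D(U)={2,4,6,7,8,9}
pass 1: W {2,3,6,7,8,9}->{2,3,6}; X {2,3,4,6,7}->{3,4,6,7}
pass 2: no change
Fixpoint after 2 passes: D(U) = {2,4,6,7,8,9}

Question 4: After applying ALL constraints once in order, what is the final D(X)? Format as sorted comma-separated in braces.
Constraint 1 (W < X) on D(W)={2,3,6,7,8,9} D(X)={2,3,4,6,7}: W {2,3,6,7,8,9}->{2,3,6}; X {2,3,4,6,7}->{3,4,6,7}
Constraint 2 (Y != U) on D(Y)={3,4,5,7,9} D(U)={2,4,6,7,8,9}: no change
Constraint 3 (Y != U) on D(Y)={3,4,5,7,9} D(U)={2,4,6,7,8,9}: no change
So after all 3 constraints: D(X) = {3,4,6,7}

Answer: {3,4,6,7}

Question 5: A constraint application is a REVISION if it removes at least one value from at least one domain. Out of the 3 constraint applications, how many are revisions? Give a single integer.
Constraint 1 (W < X) on D(W)={2,3,6,7,8,9} D(X)={2,3,4,6,7}: W {2,3,6,7,8,9}->{2,3,6}; X {2,3,4,6,7}->{3,4,6,7} => REVISION
Constraint 2 (Y != U) on D(Y)={3,4,5,7,9} D(U)={2,4,6,7,8,9}: no change => not a revision
Constraint 3 (Y != U) on D(Y)={3,4,5,7,9} D(U)={2,4,6,7,8,9}: no change => not a revision
Total revisions = 1

Answer: 1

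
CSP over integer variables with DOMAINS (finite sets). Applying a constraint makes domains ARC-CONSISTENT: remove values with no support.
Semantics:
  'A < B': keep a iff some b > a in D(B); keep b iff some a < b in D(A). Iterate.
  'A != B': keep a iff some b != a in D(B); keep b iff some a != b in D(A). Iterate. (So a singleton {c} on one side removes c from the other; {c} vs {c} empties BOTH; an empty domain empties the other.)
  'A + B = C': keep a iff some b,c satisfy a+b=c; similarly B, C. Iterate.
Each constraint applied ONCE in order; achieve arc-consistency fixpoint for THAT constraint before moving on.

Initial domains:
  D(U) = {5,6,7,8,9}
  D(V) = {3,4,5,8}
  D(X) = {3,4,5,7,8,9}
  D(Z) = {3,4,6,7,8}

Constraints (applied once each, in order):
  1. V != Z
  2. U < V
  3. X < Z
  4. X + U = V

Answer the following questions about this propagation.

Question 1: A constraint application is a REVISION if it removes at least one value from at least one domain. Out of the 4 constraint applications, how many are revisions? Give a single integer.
Constraint 1 (V != Z) on D(V)={3,4,5,8} D(Z)={3,4,6,7,8}: no change => not a revision
Constraint 2 (U < V) on D(U)={5,6,7,8,9} D(V)={3,4,5,8}: U {5,6,7,8,9}->{5,6,7}; V {3,4,5,8}->{8} => REVISION
Constraint 3 (X < Z) on D(X)={3,4,5,7,8,9} D(Z)={3,4,6,7,8}: X {3,4,5,7,8,9}->{3,4,5,7}; Z {3,4,6,7,8}->{4,6,7,8} => REVISION
Constraint 4 (X + U = V) on D(X)={3,4,5,7} D(U)={5,6,7} D(V)={8}: X {3,4,5,7}->{3}; U {5,6,7}->{5} => REVISION
Total revisions = 3

Answer: 3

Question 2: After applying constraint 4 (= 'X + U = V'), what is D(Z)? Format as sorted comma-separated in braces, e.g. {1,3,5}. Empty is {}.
Constraint 1 (V != Z) on D(V)={3,4,5,8} D(Z)={3,4,6,7,8}: no change
Constraint 2 (U < V) on D(U)={5,6,7,8,9} D(V)={3,4,5,8}: U {5,6,7,8,9}->{5,6,7}; V {3,4,5,8}->{8}
Constraint 3 (X < Z) on D(X)={3,4,5,7,8,9} D(Z)={3,4,6,7,8}: X {3,4,5,7,8,9}->{3,4,5,7}; Z {3,4,6,7,8}->{4,6,7,8}
Constraint 4 (X + U = V) on D(X)={3,4,5,7} D(U)={5,6,7} D(V)={8}: X {3,4,5,7}->{3}; U {5,6,7}->{5}
So after constraint 4: D(Z) = {4,6,7,8}

Answer: {4,6,7,8}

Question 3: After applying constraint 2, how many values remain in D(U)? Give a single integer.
Answer: 3

Derivation:
Constraint 1 (V != Z) on D(V)={3,4,5,8} D(Z)={3,4,6,7,8}: no change
Constraint 2 (U < V) on D(U)={5,6,7,8,9} D(V)={3,4,5,8}: U {5,6,7,8,9}->{5,6,7}; V {3,4,5,8}->{8}
So after constraint 2: D(U)={5,6,7}, size = 3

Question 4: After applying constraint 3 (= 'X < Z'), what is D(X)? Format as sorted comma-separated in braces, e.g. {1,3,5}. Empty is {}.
Constraint 1 (V != Z) on D(V)={3,4,5,8} D(Z)={3,4,6,7,8}: no change
Constraint 2 (U < V) on D(U)={5,6,7,8,9} D(V)={3,4,5,8}: U {5,6,7,8,9}->{5,6,7}; V {3,4,5,8}->{8}
Constraint 3 (X < Z) on D(X)={3,4,5,7,8,9} D(Z)={3,4,6,7,8}: X {3,4,5,7,8,9}->{3,4,5,7}; Z {3,4,6,7,8}->{4,6,7,8}
So after constraint 3: D(X) = {3,4,5,7}

Answer: {3,4,5,7}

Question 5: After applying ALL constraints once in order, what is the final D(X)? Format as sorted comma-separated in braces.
Constraint 1 (V != Z) on D(V)={3,4,5,8} D(Z)={3,4,6,7,8}: no change
Constraint 2 (U < V) on D(U)={5,6,7,8,9} D(V)={3,4,5,8}: U {5,6,7,8,9}->{5,6,7}; V {3,4,5,8}->{8}
Constraint 3 (X < Z) on D(X)={3,4,5,7,8,9} D(Z)={3,4,6,7,8}: X {3,4,5,7,8,9}->{3,4,5,7}; Z {3,4,6,7,8}->{4,6,7,8}
Constraint 4 (X + U = V) on D(X)={3,4,5,7} D(U)={5,6,7} D(V)={8}: X {3,4,5,7}->{3}; U {5,6,7}->{5}
So after all 4 constraints: D(X) = {3}

Answer: {3}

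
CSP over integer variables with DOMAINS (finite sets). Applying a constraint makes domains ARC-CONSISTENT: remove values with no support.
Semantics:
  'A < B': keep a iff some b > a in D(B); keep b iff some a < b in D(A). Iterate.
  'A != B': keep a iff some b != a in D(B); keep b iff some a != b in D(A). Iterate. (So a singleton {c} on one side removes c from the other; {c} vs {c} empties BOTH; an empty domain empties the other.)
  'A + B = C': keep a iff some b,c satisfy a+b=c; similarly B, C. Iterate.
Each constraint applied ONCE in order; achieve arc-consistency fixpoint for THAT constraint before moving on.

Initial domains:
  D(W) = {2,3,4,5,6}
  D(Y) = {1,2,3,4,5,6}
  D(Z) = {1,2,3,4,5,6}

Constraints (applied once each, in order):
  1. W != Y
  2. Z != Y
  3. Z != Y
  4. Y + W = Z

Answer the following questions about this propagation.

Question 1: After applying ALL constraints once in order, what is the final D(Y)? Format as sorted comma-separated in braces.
Constraint 1 (W != Y) on D(W)={2,3,4,5,6} D(Y)={1,2,3,4,5,6}: no change
Constraint 2 (Z != Y) on D(Z)={1,2,3,4,5,6} D(Y)={1,2,3,4,5,6}: no change
Constraint 3 (Z != Y) on D(Z)={1,2,3,4,5,6} D(Y)={1,2,3,4,5,6}: no change
Constraint 4 (Y + W = Z) on D(Y)={1,2,3,4,5,6} D(W)={2,3,4,5,6} D(Z)={1,2,3,4,5,6}: Y {1,2,3,4,5,6}->{1,2,3,4}; W {2,3,4,5,6}->{2,3,4,5}; Z {1,2,3,4,5,6}->{3,4,5,6}
So after all 4 constraints: D(Y) = {1,2,3,4}

Answer: {1,2,3,4}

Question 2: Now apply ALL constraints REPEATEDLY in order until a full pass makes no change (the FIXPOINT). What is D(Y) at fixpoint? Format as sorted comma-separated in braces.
pass 0 (initial): D(Y)={1,2,3,4,5,6}
pass 1: W {2,3,4,5,6}->{2,3,4,5}; Y {1,2,3,4,5,6}->{1,2,3,4}; Z {1,2,3,4,5,6}->{3,4,5,6}
pass 2: no change
Fixpoint after 2 passes: D(Y) = {1,2,3,4}

Answer: {1,2,3,4}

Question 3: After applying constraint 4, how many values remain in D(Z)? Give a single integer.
Constraint 1 (W != Y) on D(W)={2,3,4,5,6} D(Y)={1,2,3,4,5,6}: no change
Constraint 2 (Z != Y) on D(Z)={1,2,3,4,5,6} D(Y)={1,2,3,4,5,6}: no change
Constraint 3 (Z != Y) on D(Z)={1,2,3,4,5,6} D(Y)={1,2,3,4,5,6}: no change
Constraint 4 (Y + W = Z) on D(Y)={1,2,3,4,5,6} D(W)={2,3,4,5,6} D(Z)={1,2,3,4,5,6}: Y {1,2,3,4,5,6}->{1,2,3,4}; W {2,3,4,5,6}->{2,3,4,5}; Z {1,2,3,4,5,6}->{3,4,5,6}
So after constraint 4: D(Z)={3,4,5,6}, size = 4

Answer: 4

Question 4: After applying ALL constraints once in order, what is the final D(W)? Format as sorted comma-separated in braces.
Answer: {2,3,4,5}

Derivation:
Constraint 1 (W != Y) on D(W)={2,3,4,5,6} D(Y)={1,2,3,4,5,6}: no change
Constraint 2 (Z != Y) on D(Z)={1,2,3,4,5,6} D(Y)={1,2,3,4,5,6}: no change
Constraint 3 (Z != Y) on D(Z)={1,2,3,4,5,6} D(Y)={1,2,3,4,5,6}: no change
Constraint 4 (Y + W = Z) on D(Y)={1,2,3,4,5,6} D(W)={2,3,4,5,6} D(Z)={1,2,3,4,5,6}: Y {1,2,3,4,5,6}->{1,2,3,4}; W {2,3,4,5,6}->{2,3,4,5}; Z {1,2,3,4,5,6}->{3,4,5,6}
So after all 4 constraints: D(W) = {2,3,4,5}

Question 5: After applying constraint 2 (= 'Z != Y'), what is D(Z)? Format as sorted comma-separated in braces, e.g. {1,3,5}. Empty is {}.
Constraint 1 (W != Y) on D(W)={2,3,4,5,6} D(Y)={1,2,3,4,5,6}: no change
Constraint 2 (Z != Y) on D(Z)={1,2,3,4,5,6} D(Y)={1,2,3,4,5,6}: no change
So after constraint 2: D(Z) = {1,2,3,4,5,6}

Answer: {1,2,3,4,5,6}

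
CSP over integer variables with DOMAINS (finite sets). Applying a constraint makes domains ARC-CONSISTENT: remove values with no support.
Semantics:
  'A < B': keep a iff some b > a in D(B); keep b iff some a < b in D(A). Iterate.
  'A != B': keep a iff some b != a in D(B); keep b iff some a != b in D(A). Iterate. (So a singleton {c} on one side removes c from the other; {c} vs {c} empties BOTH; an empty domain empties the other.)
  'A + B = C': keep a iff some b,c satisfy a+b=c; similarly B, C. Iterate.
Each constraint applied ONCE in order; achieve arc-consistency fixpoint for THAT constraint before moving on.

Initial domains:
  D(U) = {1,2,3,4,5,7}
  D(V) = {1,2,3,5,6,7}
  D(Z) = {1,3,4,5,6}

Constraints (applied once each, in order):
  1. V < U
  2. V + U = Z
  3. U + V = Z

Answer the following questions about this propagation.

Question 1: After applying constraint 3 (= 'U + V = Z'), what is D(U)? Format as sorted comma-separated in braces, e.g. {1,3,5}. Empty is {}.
Constraint 1 (V < U) on D(V)={1,2,3,5,6,7} D(U)={1,2,3,4,5,7}: V {1,2,3,5,6,7}->{1,2,3,5,6}; U {1,2,3,4,5,7}->{2,3,4,5,7}
Constraint 2 (V + U = Z) on D(V)={1,2,3,5,6} D(U)={2,3,4,5,7} D(Z)={1,3,4,5,6}: V {1,2,3,5,6}->{1,2,3}; U {2,3,4,5,7}->{2,3,4,5}; Z {1,3,4,5,6}->{3,4,5,6}
Constraint 3 (U + V = Z) on D(U)={2,3,4,5} D(V)={1,2,3} D(Z)={3,4,5,6}: no change
So after constraint 3: D(U) = {2,3,4,5}

Answer: {2,3,4,5}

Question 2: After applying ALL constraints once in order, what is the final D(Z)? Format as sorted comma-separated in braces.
Constraint 1 (V < U) on D(V)={1,2,3,5,6,7} D(U)={1,2,3,4,5,7}: V {1,2,3,5,6,7}->{1,2,3,5,6}; U {1,2,3,4,5,7}->{2,3,4,5,7}
Constraint 2 (V + U = Z) on D(V)={1,2,3,5,6} D(U)={2,3,4,5,7} D(Z)={1,3,4,5,6}: V {1,2,3,5,6}->{1,2,3}; U {2,3,4,5,7}->{2,3,4,5}; Z {1,3,4,5,6}->{3,4,5,6}
Constraint 3 (U + V = Z) on D(U)={2,3,4,5} D(V)={1,2,3} D(Z)={3,4,5,6}: no change
So after all 3 constraints: D(Z) = {3,4,5,6}

Answer: {3,4,5,6}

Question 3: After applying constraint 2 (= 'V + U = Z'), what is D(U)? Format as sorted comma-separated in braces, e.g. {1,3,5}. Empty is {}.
Answer: {2,3,4,5}

Derivation:
Constraint 1 (V < U) on D(V)={1,2,3,5,6,7} D(U)={1,2,3,4,5,7}: V {1,2,3,5,6,7}->{1,2,3,5,6}; U {1,2,3,4,5,7}->{2,3,4,5,7}
Constraint 2 (V + U = Z) on D(V)={1,2,3,5,6} D(U)={2,3,4,5,7} D(Z)={1,3,4,5,6}: V {1,2,3,5,6}->{1,2,3}; U {2,3,4,5,7}->{2,3,4,5}; Z {1,3,4,5,6}->{3,4,5,6}
So after constraint 2: D(U) = {2,3,4,5}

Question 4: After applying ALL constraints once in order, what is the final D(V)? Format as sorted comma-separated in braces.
Constraint 1 (V < U) on D(V)={1,2,3,5,6,7} D(U)={1,2,3,4,5,7}: V {1,2,3,5,6,7}->{1,2,3,5,6}; U {1,2,3,4,5,7}->{2,3,4,5,7}
Constraint 2 (V + U = Z) on D(V)={1,2,3,5,6} D(U)={2,3,4,5,7} D(Z)={1,3,4,5,6}: V {1,2,3,5,6}->{1,2,3}; U {2,3,4,5,7}->{2,3,4,5}; Z {1,3,4,5,6}->{3,4,5,6}
Constraint 3 (U + V = Z) on D(U)={2,3,4,5} D(V)={1,2,3} D(Z)={3,4,5,6}: no change
So after all 3 constraints: D(V) = {1,2,3}

Answer: {1,2,3}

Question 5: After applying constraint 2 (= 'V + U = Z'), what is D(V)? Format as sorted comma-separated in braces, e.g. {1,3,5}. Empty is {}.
Constraint 1 (V < U) on D(V)={1,2,3,5,6,7} D(U)={1,2,3,4,5,7}: V {1,2,3,5,6,7}->{1,2,3,5,6}; U {1,2,3,4,5,7}->{2,3,4,5,7}
Constraint 2 (V + U = Z) on D(V)={1,2,3,5,6} D(U)={2,3,4,5,7} D(Z)={1,3,4,5,6}: V {1,2,3,5,6}->{1,2,3}; U {2,3,4,5,7}->{2,3,4,5}; Z {1,3,4,5,6}->{3,4,5,6}
So after constraint 2: D(V) = {1,2,3}

Answer: {1,2,3}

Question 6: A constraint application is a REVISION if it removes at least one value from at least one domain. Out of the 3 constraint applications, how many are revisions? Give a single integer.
Constraint 1 (V < U) on D(V)={1,2,3,5,6,7} D(U)={1,2,3,4,5,7}: V {1,2,3,5,6,7}->{1,2,3,5,6}; U {1,2,3,4,5,7}->{2,3,4,5,7} => REVISION
Constraint 2 (V + U = Z) on D(V)={1,2,3,5,6} D(U)={2,3,4,5,7} D(Z)={1,3,4,5,6}: V {1,2,3,5,6}->{1,2,3}; U {2,3,4,5,7}->{2,3,4,5}; Z {1,3,4,5,6}->{3,4,5,6} => REVISION
Constraint 3 (U + V = Z) on D(U)={2,3,4,5} D(V)={1,2,3} D(Z)={3,4,5,6}: no change => not a revision
Total revisions = 2

Answer: 2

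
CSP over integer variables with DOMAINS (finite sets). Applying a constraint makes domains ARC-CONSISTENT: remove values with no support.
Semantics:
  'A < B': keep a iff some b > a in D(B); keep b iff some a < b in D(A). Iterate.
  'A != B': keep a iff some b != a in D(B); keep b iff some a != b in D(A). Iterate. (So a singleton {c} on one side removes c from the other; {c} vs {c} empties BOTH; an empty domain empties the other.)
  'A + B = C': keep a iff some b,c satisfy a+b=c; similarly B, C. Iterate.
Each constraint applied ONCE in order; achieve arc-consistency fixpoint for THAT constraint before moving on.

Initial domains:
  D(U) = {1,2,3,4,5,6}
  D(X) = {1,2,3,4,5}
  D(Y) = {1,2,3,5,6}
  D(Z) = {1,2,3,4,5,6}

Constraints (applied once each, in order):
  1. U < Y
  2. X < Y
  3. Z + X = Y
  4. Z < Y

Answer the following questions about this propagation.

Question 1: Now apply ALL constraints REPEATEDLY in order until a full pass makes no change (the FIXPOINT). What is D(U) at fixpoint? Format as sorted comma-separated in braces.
pass 0 (initial): D(U)={1,2,3,4,5,6}
pass 1: U {1,2,3,4,5,6}->{1,2,3,4,5}; Y {1,2,3,5,6}->{2,3,5,6}; Z {1,2,3,4,5,6}->{1,2,3,4,5}
pass 2: no change
Fixpoint after 2 passes: D(U) = {1,2,3,4,5}

Answer: {1,2,3,4,5}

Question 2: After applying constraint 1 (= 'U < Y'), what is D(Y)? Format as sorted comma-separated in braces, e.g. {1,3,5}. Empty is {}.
Constraint 1 (U < Y) on D(U)={1,2,3,4,5,6} D(Y)={1,2,3,5,6}: U {1,2,3,4,5,6}->{1,2,3,4,5}; Y {1,2,3,5,6}->{2,3,5,6}
So after constraint 1: D(Y) = {2,3,5,6}

Answer: {2,3,5,6}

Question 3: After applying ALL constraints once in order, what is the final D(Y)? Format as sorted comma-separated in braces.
Answer: {2,3,5,6}

Derivation:
Constraint 1 (U < Y) on D(U)={1,2,3,4,5,6} D(Y)={1,2,3,5,6}: U {1,2,3,4,5,6}->{1,2,3,4,5}; Y {1,2,3,5,6}->{2,3,5,6}
Constraint 2 (X < Y) on D(X)={1,2,3,4,5} D(Y)={2,3,5,6}: no change
Constraint 3 (Z + X = Y) on D(Z)={1,2,3,4,5,6} D(X)={1,2,3,4,5} D(Y)={2,3,5,6}: Z {1,2,3,4,5,6}->{1,2,3,4,5}
Constraint 4 (Z < Y) on D(Z)={1,2,3,4,5} D(Y)={2,3,5,6}: no change
So after all 4 constraints: D(Y) = {2,3,5,6}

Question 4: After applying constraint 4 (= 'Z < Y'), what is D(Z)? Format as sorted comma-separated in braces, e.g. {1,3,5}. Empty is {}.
Answer: {1,2,3,4,5}

Derivation:
Constraint 1 (U < Y) on D(U)={1,2,3,4,5,6} D(Y)={1,2,3,5,6}: U {1,2,3,4,5,6}->{1,2,3,4,5}; Y {1,2,3,5,6}->{2,3,5,6}
Constraint 2 (X < Y) on D(X)={1,2,3,4,5} D(Y)={2,3,5,6}: no change
Constraint 3 (Z + X = Y) on D(Z)={1,2,3,4,5,6} D(X)={1,2,3,4,5} D(Y)={2,3,5,6}: Z {1,2,3,4,5,6}->{1,2,3,4,5}
Constraint 4 (Z < Y) on D(Z)={1,2,3,4,5} D(Y)={2,3,5,6}: no change
So after constraint 4: D(Z) = {1,2,3,4,5}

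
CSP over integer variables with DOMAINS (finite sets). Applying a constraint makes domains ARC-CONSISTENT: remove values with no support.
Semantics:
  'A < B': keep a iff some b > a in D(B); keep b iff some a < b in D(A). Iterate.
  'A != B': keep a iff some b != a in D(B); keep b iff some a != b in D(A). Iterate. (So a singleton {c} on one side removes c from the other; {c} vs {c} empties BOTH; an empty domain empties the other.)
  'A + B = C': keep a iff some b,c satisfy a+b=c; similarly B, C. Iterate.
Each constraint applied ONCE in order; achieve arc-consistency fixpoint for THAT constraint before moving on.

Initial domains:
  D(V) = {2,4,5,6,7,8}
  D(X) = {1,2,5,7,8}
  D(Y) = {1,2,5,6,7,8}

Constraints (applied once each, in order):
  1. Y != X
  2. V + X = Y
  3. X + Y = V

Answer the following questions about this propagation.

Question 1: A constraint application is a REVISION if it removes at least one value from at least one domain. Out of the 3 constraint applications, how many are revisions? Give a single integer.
Constraint 1 (Y != X) on D(Y)={1,2,5,6,7,8} D(X)={1,2,5,7,8}: no change => not a revision
Constraint 2 (V + X = Y) on D(V)={2,4,5,6,7,8} D(X)={1,2,5,7,8} D(Y)={1,2,5,6,7,8}: V {2,4,5,6,7,8}->{2,4,5,6,7}; X {1,2,5,7,8}->{1,2,5}; Y {1,2,5,6,7,8}->{5,6,7,8} => REVISION
Constraint 3 (X + Y = V) on D(X)={1,2,5} D(Y)={5,6,7,8} D(V)={2,4,5,6,7}: X {1,2,5}->{1,2}; Y {5,6,7,8}->{5,6}; V {2,4,5,6,7}->{6,7} => REVISION
Total revisions = 2

Answer: 2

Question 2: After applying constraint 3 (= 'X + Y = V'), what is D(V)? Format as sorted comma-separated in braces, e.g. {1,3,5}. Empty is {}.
Answer: {6,7}

Derivation:
Constraint 1 (Y != X) on D(Y)={1,2,5,6,7,8} D(X)={1,2,5,7,8}: no change
Constraint 2 (V + X = Y) on D(V)={2,4,5,6,7,8} D(X)={1,2,5,7,8} D(Y)={1,2,5,6,7,8}: V {2,4,5,6,7,8}->{2,4,5,6,7}; X {1,2,5,7,8}->{1,2,5}; Y {1,2,5,6,7,8}->{5,6,7,8}
Constraint 3 (X + Y = V) on D(X)={1,2,5} D(Y)={5,6,7,8} D(V)={2,4,5,6,7}: X {1,2,5}->{1,2}; Y {5,6,7,8}->{5,6}; V {2,4,5,6,7}->{6,7}
So after constraint 3: D(V) = {6,7}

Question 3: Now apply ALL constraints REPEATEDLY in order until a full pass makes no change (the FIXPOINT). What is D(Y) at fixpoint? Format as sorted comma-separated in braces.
pass 0 (initial): D(Y)={1,2,5,6,7,8}
pass 1: V {2,4,5,6,7,8}->{6,7}; X {1,2,5,7,8}->{1,2}; Y {1,2,5,6,7,8}->{5,6}
pass 2: V {6,7}->{}; X {1,2}->{}; Y {5,6}->{}
pass 3: no change
Fixpoint after 3 passes: D(Y) = {}

Answer: {}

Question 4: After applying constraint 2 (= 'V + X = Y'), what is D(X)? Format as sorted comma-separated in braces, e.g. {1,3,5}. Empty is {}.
Constraint 1 (Y != X) on D(Y)={1,2,5,6,7,8} D(X)={1,2,5,7,8}: no change
Constraint 2 (V + X = Y) on D(V)={2,4,5,6,7,8} D(X)={1,2,5,7,8} D(Y)={1,2,5,6,7,8}: V {2,4,5,6,7,8}->{2,4,5,6,7}; X {1,2,5,7,8}->{1,2,5}; Y {1,2,5,6,7,8}->{5,6,7,8}
So after constraint 2: D(X) = {1,2,5}

Answer: {1,2,5}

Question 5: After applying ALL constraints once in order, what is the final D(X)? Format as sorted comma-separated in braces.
Answer: {1,2}

Derivation:
Constraint 1 (Y != X) on D(Y)={1,2,5,6,7,8} D(X)={1,2,5,7,8}: no change
Constraint 2 (V + X = Y) on D(V)={2,4,5,6,7,8} D(X)={1,2,5,7,8} D(Y)={1,2,5,6,7,8}: V {2,4,5,6,7,8}->{2,4,5,6,7}; X {1,2,5,7,8}->{1,2,5}; Y {1,2,5,6,7,8}->{5,6,7,8}
Constraint 3 (X + Y = V) on D(X)={1,2,5} D(Y)={5,6,7,8} D(V)={2,4,5,6,7}: X {1,2,5}->{1,2}; Y {5,6,7,8}->{5,6}; V {2,4,5,6,7}->{6,7}
So after all 3 constraints: D(X) = {1,2}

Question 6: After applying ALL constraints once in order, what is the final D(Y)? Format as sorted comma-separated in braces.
Constraint 1 (Y != X) on D(Y)={1,2,5,6,7,8} D(X)={1,2,5,7,8}: no change
Constraint 2 (V + X = Y) on D(V)={2,4,5,6,7,8} D(X)={1,2,5,7,8} D(Y)={1,2,5,6,7,8}: V {2,4,5,6,7,8}->{2,4,5,6,7}; X {1,2,5,7,8}->{1,2,5}; Y {1,2,5,6,7,8}->{5,6,7,8}
Constraint 3 (X + Y = V) on D(X)={1,2,5} D(Y)={5,6,7,8} D(V)={2,4,5,6,7}: X {1,2,5}->{1,2}; Y {5,6,7,8}->{5,6}; V {2,4,5,6,7}->{6,7}
So after all 3 constraints: D(Y) = {5,6}

Answer: {5,6}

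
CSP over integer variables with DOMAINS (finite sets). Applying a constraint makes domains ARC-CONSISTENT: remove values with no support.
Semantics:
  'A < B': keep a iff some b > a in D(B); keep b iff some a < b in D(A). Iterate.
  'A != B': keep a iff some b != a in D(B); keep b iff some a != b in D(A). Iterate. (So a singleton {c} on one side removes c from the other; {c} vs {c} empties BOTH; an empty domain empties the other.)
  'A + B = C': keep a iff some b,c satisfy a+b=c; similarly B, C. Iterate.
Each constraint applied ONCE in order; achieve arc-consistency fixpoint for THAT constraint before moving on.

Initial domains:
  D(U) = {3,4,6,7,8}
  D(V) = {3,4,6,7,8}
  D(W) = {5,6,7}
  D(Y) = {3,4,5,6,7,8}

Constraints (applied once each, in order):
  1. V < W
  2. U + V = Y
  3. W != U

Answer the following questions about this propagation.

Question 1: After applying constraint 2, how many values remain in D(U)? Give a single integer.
Constraint 1 (V < W) on D(V)={3,4,6,7,8} D(W)={5,6,7}: V {3,4,6,7,8}->{3,4,6}
Constraint 2 (U + V = Y) on D(U)={3,4,6,7,8} D(V)={3,4,6} D(Y)={3,4,5,6,7,8}: U {3,4,6,7,8}->{3,4}; V {3,4,6}->{3,4}; Y {3,4,5,6,7,8}->{6,7,8}
So after constraint 2: D(U)={3,4}, size = 2

Answer: 2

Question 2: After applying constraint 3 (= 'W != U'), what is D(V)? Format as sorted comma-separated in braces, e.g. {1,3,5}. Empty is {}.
Answer: {3,4}

Derivation:
Constraint 1 (V < W) on D(V)={3,4,6,7,8} D(W)={5,6,7}: V {3,4,6,7,8}->{3,4,6}
Constraint 2 (U + V = Y) on D(U)={3,4,6,7,8} D(V)={3,4,6} D(Y)={3,4,5,6,7,8}: U {3,4,6,7,8}->{3,4}; V {3,4,6}->{3,4}; Y {3,4,5,6,7,8}->{6,7,8}
Constraint 3 (W != U) on D(W)={5,6,7} D(U)={3,4}: no change
So after constraint 3: D(V) = {3,4}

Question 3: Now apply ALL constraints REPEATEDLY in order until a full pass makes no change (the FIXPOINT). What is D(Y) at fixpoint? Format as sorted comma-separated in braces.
pass 0 (initial): D(Y)={3,4,5,6,7,8}
pass 1: U {3,4,6,7,8}->{3,4}; V {3,4,6,7,8}->{3,4}; Y {3,4,5,6,7,8}->{6,7,8}
pass 2: no change
Fixpoint after 2 passes: D(Y) = {6,7,8}

Answer: {6,7,8}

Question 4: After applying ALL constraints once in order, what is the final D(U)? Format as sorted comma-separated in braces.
Answer: {3,4}

Derivation:
Constraint 1 (V < W) on D(V)={3,4,6,7,8} D(W)={5,6,7}: V {3,4,6,7,8}->{3,4,6}
Constraint 2 (U + V = Y) on D(U)={3,4,6,7,8} D(V)={3,4,6} D(Y)={3,4,5,6,7,8}: U {3,4,6,7,8}->{3,4}; V {3,4,6}->{3,4}; Y {3,4,5,6,7,8}->{6,7,8}
Constraint 3 (W != U) on D(W)={5,6,7} D(U)={3,4}: no change
So after all 3 constraints: D(U) = {3,4}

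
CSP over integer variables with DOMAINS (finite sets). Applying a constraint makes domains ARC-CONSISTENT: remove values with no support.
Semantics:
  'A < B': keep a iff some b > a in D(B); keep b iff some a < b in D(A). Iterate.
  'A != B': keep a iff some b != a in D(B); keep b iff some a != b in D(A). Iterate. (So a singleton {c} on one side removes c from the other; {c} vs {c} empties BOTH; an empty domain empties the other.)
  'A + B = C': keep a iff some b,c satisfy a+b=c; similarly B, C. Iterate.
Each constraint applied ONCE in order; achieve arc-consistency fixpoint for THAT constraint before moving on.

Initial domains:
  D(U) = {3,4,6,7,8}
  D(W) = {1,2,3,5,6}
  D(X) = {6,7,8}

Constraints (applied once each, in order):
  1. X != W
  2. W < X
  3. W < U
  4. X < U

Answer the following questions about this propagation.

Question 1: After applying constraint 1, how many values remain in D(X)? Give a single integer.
Constraint 1 (X != W) on D(X)={6,7,8} D(W)={1,2,3,5,6}: no change
So after constraint 1: D(X)={6,7,8}, size = 3

Answer: 3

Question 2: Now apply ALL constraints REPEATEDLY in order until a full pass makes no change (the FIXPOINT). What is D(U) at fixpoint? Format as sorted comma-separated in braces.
pass 0 (initial): D(U)={3,4,6,7,8}
pass 1: U {3,4,6,7,8}->{7,8}; X {6,7,8}->{6,7}
pass 2: no change
Fixpoint after 2 passes: D(U) = {7,8}

Answer: {7,8}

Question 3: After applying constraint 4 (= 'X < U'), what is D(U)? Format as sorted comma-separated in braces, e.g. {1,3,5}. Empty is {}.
Answer: {7,8}

Derivation:
Constraint 1 (X != W) on D(X)={6,7,8} D(W)={1,2,3,5,6}: no change
Constraint 2 (W < X) on D(W)={1,2,3,5,6} D(X)={6,7,8}: no change
Constraint 3 (W < U) on D(W)={1,2,3,5,6} D(U)={3,4,6,7,8}: no change
Constraint 4 (X < U) on D(X)={6,7,8} D(U)={3,4,6,7,8}: X {6,7,8}->{6,7}; U {3,4,6,7,8}->{7,8}
So after constraint 4: D(U) = {7,8}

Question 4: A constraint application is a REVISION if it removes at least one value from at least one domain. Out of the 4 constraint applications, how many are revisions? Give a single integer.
Answer: 1

Derivation:
Constraint 1 (X != W) on D(X)={6,7,8} D(W)={1,2,3,5,6}: no change => not a revision
Constraint 2 (W < X) on D(W)={1,2,3,5,6} D(X)={6,7,8}: no change => not a revision
Constraint 3 (W < U) on D(W)={1,2,3,5,6} D(U)={3,4,6,7,8}: no change => not a revision
Constraint 4 (X < U) on D(X)={6,7,8} D(U)={3,4,6,7,8}: X {6,7,8}->{6,7}; U {3,4,6,7,8}->{7,8} => REVISION
Total revisions = 1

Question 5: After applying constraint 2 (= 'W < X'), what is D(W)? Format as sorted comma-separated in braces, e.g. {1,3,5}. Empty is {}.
Answer: {1,2,3,5,6}

Derivation:
Constraint 1 (X != W) on D(X)={6,7,8} D(W)={1,2,3,5,6}: no change
Constraint 2 (W < X) on D(W)={1,2,3,5,6} D(X)={6,7,8}: no change
So after constraint 2: D(W) = {1,2,3,5,6}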